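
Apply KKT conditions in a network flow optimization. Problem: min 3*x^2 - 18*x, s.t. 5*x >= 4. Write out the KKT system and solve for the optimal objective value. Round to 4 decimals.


Step 1: Try lambda = 0 (constraint inactive).
Stationarity: 2*3*x - 18 = 0
x* = 18/(2*3) = 3.0
Check constraint: 5*3.0 = 15.0 >= 4 -- satisfied.
Step 2: Compute optimal value.
f(x*) = 3*3.0^2 - 18*3.0 = -27.0


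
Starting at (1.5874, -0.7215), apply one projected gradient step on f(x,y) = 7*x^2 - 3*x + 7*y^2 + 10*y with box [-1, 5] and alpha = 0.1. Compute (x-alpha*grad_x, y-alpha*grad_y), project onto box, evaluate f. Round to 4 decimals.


Step 1: Compute gradient at (1.5874, -0.7215).
grad_x = 2*7*1.5874 - 3 = 19.2236
grad_y = 2*7*-0.7215 + 10 = -0.101
Step 2: Gradient step.
x_raw = 1.5874 - 0.1*19.2236 = -0.335
y_raw = -0.7215 - 0.1*-0.101 = -0.7114
Step 3: Project onto [-1, 5].
x_proj = clip(-0.335) = -0.335
y_proj = clip(-0.7114) = -0.7114
Step 4: Evaluate f.
f(-0.335, -0.7114) = -1.7811


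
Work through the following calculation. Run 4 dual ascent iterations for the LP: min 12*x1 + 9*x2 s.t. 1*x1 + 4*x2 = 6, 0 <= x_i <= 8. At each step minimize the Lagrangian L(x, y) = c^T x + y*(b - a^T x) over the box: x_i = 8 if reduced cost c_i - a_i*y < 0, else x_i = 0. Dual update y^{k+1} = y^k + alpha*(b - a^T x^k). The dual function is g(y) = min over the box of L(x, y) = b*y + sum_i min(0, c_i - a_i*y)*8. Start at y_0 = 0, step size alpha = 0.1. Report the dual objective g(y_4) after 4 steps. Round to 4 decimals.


Dual ascent for LP: min 12*x1 + 9*x2, 1*x1 + 4*x2 = 6, 0 <= x_i <= 8
Step 1: y^k = 0.0, reduced costs: (12.0, 9.0)
  x^k = (0.0, 0.0), subgradient = b - a^T x = 6.0
  y^{k+1} = 0.0 + 0.1*6.0 = 0.6
Step 2: y^k = 0.6, reduced costs: (11.4, 6.6)
  x^k = (0.0, 0.0), subgradient = b - a^T x = 6.0
  y^{k+1} = 0.6 + 0.1*6.0 = 1.2
Step 3: y^k = 1.2, reduced costs: (10.8, 4.2)
  x^k = (0.0, 0.0), subgradient = b - a^T x = 6.0
  y^{k+1} = 1.2 + 0.1*6.0 = 1.8
Step 4: y^k = 1.8, reduced costs: (10.2, 1.8)
  x^k = (0.0, 0.0), subgradient = b - a^T x = 6.0
  y^{k+1} = 1.8 + 0.1*6.0 = 2.4
Dual objective at y_4 = 2.4: reduced costs (9.6, -0.6), box minimizer x = (0.0, 8.0)
g(y_4) = b*y + (c1 - a1*y)*x1 + (c2 - a2*y)*x2 = 6*2.4 + 9.6*0.0 + (-0.6)*8.0 = 14.4 + 0.0 - 4.8 = 9.6


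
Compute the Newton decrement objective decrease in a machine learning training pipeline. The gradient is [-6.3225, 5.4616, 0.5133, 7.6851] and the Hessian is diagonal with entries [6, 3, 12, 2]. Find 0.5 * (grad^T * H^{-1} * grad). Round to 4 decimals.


Step 1: H is diagonal, so H^(-1) * g = [-1.0538, 1.8205, 0.0428, 3.8426].
Step 2: g^T H^(-1) g = sum_i g_i^2 / H_ii
  = (-6.3225)^2/6 + (5.4616)^2/3 + (0.5133)^2/12 + (7.6851)^2/2
  = 6.6623 + 9.943 + 0.022 + 29.5304 = 46.1577
Step 3: Objective decrease = 0.5 * g^T H^(-1) g = 23.0788


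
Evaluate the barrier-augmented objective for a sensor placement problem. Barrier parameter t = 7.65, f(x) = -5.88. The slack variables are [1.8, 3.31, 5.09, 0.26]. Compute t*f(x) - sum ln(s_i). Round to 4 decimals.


Step 1: Compute log-barrier.
ln values: [0.5878, 1.1969, 1.6273, -1.3471]
phi = -(0.5878 + 1.1969 + 1.6273 - 1.3471) = -2.0649
Step 2: Compute augmented objective.
t*f(x) = 7.65*-5.88 = -44.982
Total = -44.982 - 2.0649 = -47.0469


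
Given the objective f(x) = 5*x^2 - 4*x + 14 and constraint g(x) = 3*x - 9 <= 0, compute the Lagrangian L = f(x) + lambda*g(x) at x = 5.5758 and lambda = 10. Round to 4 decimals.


Step 1: Evaluate f(x).
f(5.5758) = 5*5.5758^2 - 4*5.5758 + 14 = 147.1445
Step 2: Evaluate g(x).
g(5.5758) = 3*5.5758 - 9 = 7.7274
Step 3: Compute Lagrangian.
L = 147.1445 + 10*7.7274 = 224.4185


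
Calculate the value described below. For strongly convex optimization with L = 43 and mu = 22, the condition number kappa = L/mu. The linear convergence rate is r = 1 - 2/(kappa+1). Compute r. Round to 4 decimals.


Step 1: Compute the condition number.
kappa = L/mu = 43/22 = 1.9545
Step 2: Compute the convergence rate.
r = 1 - 2/(kappa + 1) = 1 - 2*mu/(L + mu) = (L - mu)/(L + mu) = 21/65 = 0.3231


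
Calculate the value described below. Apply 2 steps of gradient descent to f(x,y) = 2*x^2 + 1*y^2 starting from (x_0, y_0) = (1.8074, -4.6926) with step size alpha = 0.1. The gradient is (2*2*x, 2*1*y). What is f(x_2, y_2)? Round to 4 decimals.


Gradient descent on f(x,y) = 2*x^2 + 1*y^2.
Starting point: (1.8074, -4.6926), alpha = 0.1
Step 1: grad_x = 2*2*1.8074 = 7.2296, grad_y = 2*1*-4.6926 = -9.3852
  x_1 = 1.8074 - 0.1*7.2296 = 1.0844
  y_1 = -4.6926 - 0.1*-9.3852 = -3.7541
Step 2: grad_x = 2*2*1.0844 = 4.3378, grad_y = 2*1*-3.7541 = -7.5082
  x_2 = 1.0844 - 0.1*4.3378 = 0.6507
  y_2 = -3.7541 - 0.1*-7.5082 = -3.0033
f(0.6507, -3.0033) = 2*0.6507^2 + 1*(-3.0033)^2 = 9.8663


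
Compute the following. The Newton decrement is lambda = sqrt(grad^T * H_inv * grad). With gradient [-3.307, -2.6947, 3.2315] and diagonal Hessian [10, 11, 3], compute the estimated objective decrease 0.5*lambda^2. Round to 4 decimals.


Step 1: H is diagonal, so H^(-1) * g = [-0.3307, -0.245, 1.0772].
Step 2: g^T H^(-1) g = sum_i g_i^2 / H_ii
  = (-3.307)^2/10 + (-2.6947)^2/11 + (3.2315)^2/3
  = 1.0936 + 0.6601 + 3.4809 = 5.2346
Step 3: Objective decrease = 0.5 * g^T H^(-1) g = 2.6173


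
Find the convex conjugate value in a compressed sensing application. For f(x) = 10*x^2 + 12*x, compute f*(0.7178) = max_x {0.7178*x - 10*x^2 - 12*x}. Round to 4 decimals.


f*(y) = sup_x {y*x - a*x^2 - b*x} = sup_x {(y-b)*x - a*x^2}
FOC: (y - b) - 2a*x = 0 => x* = (y - b)/(2a)
x* = (0.7178 - 12)/(2*10) = -0.5641
f*(0.7178) = (y-b)^2/(4a) = (0.7178 - 12)^2/(4*10)
= 127.288/40 = 3.1822


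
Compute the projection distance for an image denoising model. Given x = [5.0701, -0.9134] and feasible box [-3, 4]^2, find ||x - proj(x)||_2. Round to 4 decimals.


Project each component onto [-3, 4].
clip(5.0701) = 4.0, clip(-0.9134) = -0.9134
Projection = [4.0, -0.9134]
Squared diffs: [1.1451, 0.0]
Distance = sqrt(1.1451) = 1.0701


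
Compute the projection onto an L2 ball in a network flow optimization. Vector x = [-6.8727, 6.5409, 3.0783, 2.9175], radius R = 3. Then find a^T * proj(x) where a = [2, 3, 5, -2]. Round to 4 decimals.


Step 1: Compute ||x|| (intermediates to 6 decimals).
||x|| = sqrt((-6.8727)^2 + 6.5409^2 + 3.0783^2 + 2.9175^2) = 10.392551
Step 2: Project.
Since ||x|| > R, scale = R/||x|| = 3/10.392551 = 0.288668, proj(x) = scale * x
proj(x) = [-1.983929, 1.888149, 0.888607, 0.842189]
Step 3: Dot product.
a^T * proj(x) = 2*(-1.983929) + 3*1.888149 + 5*0.888607 - 2*0.842189 = 4.4552


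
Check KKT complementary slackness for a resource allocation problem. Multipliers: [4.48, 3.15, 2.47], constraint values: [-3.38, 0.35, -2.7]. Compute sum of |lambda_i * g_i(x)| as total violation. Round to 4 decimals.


KKT complementary slackness check:
lambda_1 * g_1 = 4.48 * -3.38 = -15.1424
lambda_2 * g_2 = 3.15 * 0.35 = 1.1025
lambda_3 * g_3 = 2.47 * -2.7 = -6.669
Total violation = 15.1424 + 1.1025 + 6.669 = 22.9139


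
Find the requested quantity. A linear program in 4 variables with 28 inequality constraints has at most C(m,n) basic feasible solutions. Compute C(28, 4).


Each vertex corresponds to some choice of n active constraints out of m, so the number of vertices is at most C(m, n) = m! / (n!(m-n)!).
m = 28, n = 4
Numerator: 28 * 27 * 26 * 25
Denominator: 4! = 24
C(28, 4) = 20475


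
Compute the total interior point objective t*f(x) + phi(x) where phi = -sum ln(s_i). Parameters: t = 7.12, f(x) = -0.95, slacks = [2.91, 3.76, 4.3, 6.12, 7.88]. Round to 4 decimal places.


Step 1: Compute log-barrier.
ln values: [1.0682, 1.3244, 1.4586, 1.8116, 2.0643]
phi = -(1.0682 + 1.3244 + 1.4586 + 1.8116 + 2.0643) = -7.7271
Step 2: Compute augmented objective.
t*f(x) = 7.12*-0.95 = -6.764
Total = -6.764 - 7.7271 = -14.4911


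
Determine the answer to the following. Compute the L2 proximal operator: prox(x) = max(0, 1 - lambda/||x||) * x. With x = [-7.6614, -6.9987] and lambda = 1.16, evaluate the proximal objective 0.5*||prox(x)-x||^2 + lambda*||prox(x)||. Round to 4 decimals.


Step 1: Compute ||x||.
||x|| = 10.3768
Step 2: Compute scaling factor.
scale = max(0, 1 - 1.16/10.3768) = 0.8882
Step 3: prox(x) = [-6.805, -6.2163]
||prox(x)|| = 9.2168
Step 4: Proximal objective.
0.5*||prox-x||^2 = 0.6728
lambda*||prox|| = 10.6915
Total = 11.3643


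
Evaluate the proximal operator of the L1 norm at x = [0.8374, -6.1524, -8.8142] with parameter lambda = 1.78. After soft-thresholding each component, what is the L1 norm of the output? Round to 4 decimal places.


Soft-thresholding with lambda = 1.78:
prox(0.8374) = sign(0.8374)*max(|0.8374| - 1.78, 0) = 0.0
prox(-6.1524) = sign(-6.1524)*max(|-6.1524| - 1.78, 0) = -4.3724
prox(-8.8142) = sign(-8.8142)*max(|-8.8142| - 1.78, 0) = -7.0342
prox(x) = [0.0, -4.3724, -7.0342]
||prox(x)||_1 = 0.0 + 4.3724 + 7.0342 = 11.4066


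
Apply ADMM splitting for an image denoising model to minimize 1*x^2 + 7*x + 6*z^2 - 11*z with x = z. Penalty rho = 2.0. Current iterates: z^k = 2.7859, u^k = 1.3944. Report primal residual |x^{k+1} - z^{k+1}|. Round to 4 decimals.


ADMM iteration with rho = 2.0, z^k = 2.7859, u^k = 1.3944
Step 1: x-update.
Minimize 1*x^2 + 7*x + (2.0/2)*(x - 2.7859 + 1.3944)^2
FOC: (2*1 + 2.0)*x = -7 + 2.0*(2.7859 - 1.3944)
x^{k+1} = -1.0543
Step 2: z-update.
Minimize 6*z^2 - 11*z + (2.0/2)*(-1.0543 - z + 1.3944)^2
FOC: (2*6 + 2.0)*z = 11 + 2.0*(-1.0543 + 1.3944)
z^{k+1} = 0.8343
Step 3: u-update.
u^{k+1} = 1.3944 - 1.0543 - 0.8343 = -0.4942
Step 4: Primal residual = |-1.0543 - 0.8343| = 1.8886


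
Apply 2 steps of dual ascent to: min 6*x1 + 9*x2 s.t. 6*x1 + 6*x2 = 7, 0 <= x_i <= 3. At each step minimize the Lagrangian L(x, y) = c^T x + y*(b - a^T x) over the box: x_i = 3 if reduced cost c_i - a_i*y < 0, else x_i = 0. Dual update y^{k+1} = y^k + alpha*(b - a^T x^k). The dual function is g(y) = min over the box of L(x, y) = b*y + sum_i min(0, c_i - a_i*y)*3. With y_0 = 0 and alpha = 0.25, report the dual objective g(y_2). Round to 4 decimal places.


Dual ascent for LP: min 6*x1 + 9*x2, 6*x1 + 6*x2 = 7, 0 <= x_i <= 3
Step 1: y^k = 0.0, reduced costs: (6.0, 9.0)
  x^k = (0.0, 0.0), subgradient = b - a^T x = 7.0
  y^{k+1} = 0.0 + 0.25*7.0 = 1.75
Step 2: y^k = 1.75, reduced costs: (-4.5, -1.5)
  x^k = (3.0, 3.0), subgradient = b - a^T x = -29.0
  y^{k+1} = 1.75 + 0.25*-29.0 = -5.5
Dual objective at y_2 = -5.5: reduced costs (39.0, 42.0), box minimizer x = (0.0, 0.0)
g(y_2) = b*y + (c1 - a1*y)*x1 + (c2 - a2*y)*x2 = 7*(-5.5) + 39.0*0.0 + 42.0*0.0 = -38.5 + 0.0 + 0.0 = -38.5


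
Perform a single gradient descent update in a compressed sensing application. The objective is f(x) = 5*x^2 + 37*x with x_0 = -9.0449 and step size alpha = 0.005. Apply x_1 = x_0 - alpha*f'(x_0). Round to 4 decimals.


We compute the gradient at x_0 and apply the update.
f'(x) = 10*x + 37
f'(-9.0449) = 10*-9.0449 + 37 = -53.449
x_1 = -9.0449 - 0.005*-53.449 = -8.7777


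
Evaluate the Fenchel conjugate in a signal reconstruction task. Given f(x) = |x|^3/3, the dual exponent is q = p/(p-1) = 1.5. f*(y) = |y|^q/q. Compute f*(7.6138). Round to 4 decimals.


The conjugate exponent q satisfies 1/p + 1/q = 1.
p = 3, so q = 3/(3 - 1) = 1.5
|y|^q = 7.6138^1.5 = 21.0088
f*(7.6138) = 21.0088 / 1.5 = 14.0059


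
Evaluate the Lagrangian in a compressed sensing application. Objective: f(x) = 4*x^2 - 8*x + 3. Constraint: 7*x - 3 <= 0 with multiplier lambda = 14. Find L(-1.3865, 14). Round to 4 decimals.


Step 1: Evaluate f(x).
f(-1.3865) = 4*(-1.3865)^2 - 8*(-1.3865) + 3 = 21.7815
Step 2: Evaluate g(x).
g(-1.3865) = 7*-1.3865 - 3 = -12.7055
Step 3: Compute Lagrangian.
L = 21.7815 + 14*-12.7055 = -156.0955


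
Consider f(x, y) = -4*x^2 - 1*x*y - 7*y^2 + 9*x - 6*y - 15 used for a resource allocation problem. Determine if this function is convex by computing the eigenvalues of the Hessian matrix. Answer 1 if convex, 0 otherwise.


The Hessian of f(x,y) = -4*x^2 - 1*x*y - 7*y^2 + 9*x - 6*y - 15 is:
H = [[-8, -1], [-1, -14]]
Trace = -8 - 14 = -22
Determinant = -8*-14 - (-1)^2 = 111
Discriminant = (-22)^2 - 4*111 = 40.0
Eigenvalues: lambda_1 = -14.1623, lambda_2 = -7.8377
The function is not convex.

0


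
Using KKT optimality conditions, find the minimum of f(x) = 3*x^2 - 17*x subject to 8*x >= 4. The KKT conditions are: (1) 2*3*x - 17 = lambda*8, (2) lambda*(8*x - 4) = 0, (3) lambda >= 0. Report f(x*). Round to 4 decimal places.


Step 1: Try lambda = 0 (constraint inactive).
Stationarity: 2*3*x - 17 = 0
x* = 17/(2*3) = 17/6 = 2.8333 (rounded; the exact value 17/6 is used below)
Check constraint: 8*2.8333 = 22.6664 >= 4 -- satisfied.
Step 2: Compute optimal value.
f(x*) = 3*(17/6)^2 - 17*(17/6) = -24.0833


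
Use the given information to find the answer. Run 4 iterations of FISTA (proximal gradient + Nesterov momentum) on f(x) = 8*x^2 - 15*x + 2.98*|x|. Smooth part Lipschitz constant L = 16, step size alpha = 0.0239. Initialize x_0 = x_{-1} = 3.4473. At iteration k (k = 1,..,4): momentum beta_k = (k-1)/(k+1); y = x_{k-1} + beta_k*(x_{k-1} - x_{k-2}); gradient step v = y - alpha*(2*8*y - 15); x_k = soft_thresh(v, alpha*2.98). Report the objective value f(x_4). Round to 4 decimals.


FISTA on f(x) = 8*x^2 - 15*x + 2.98*|x|
L = 16, alpha = 0.0239
Iteration 1: beta = 0.0, y = 3.4473 + 0.0*(3.4473 - 3.4473) = 3.4473
  grad(y) = 40.1568, v = y - alpha*grad = 2.4876
  prox(v) = soft_thresh(2.4876, 0.0712) = 2.4163
Iteration 2: beta = 0.3333, y = 2.4163 + 0.3333*(2.4163 - 3.4473) = 2.0727
  grad(y) = 18.1628, v = y - alpha*grad = 1.6386
  prox(v) = soft_thresh(1.6386, 0.0712) = 1.5674
Iteration 3: beta = 0.5, y = 1.5674 + 0.5*(1.5674 - 2.4163) = 1.1429
  grad(y) = 3.286, v = y - alpha*grad = 1.0643
  prox(v) = soft_thresh(1.0643, 0.0712) = 0.9931
Iteration 4: beta = 0.6, y = 0.9931 + 0.6*(0.9931 - 1.5674) = 0.6486
  grad(y) = -4.6228, v = y - alpha*grad = 0.7591
  prox(v) = soft_thresh(0.7591, 0.0712) = 0.6878
f(x_4) = 8*0.6878^2 - 15*0.6878 + 2.98*|0.6878| = -4.4828


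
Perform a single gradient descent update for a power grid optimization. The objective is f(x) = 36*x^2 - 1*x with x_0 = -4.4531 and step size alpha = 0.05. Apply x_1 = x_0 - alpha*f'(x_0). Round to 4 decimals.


We compute the gradient at x_0 and apply the update.
f'(x) = 72*x - 1
f'(-4.4531) = 72*-4.4531 - 1 = -321.6232
x_1 = -4.4531 - 0.05*-321.6232 = 11.6281


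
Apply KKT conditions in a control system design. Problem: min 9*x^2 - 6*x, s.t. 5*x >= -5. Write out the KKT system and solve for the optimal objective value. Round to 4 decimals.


Step 1: Try lambda = 0 (constraint inactive).
Stationarity: 2*9*x - 6 = 0
x* = 6/(2*9) = 1/3 = 0.3333 (rounded; the exact value 1/3 is used below)
Check constraint: 5*0.3333 = 1.6665 >= -5 -- satisfied.
Step 2: Compute optimal value.
f(x*) = 9*(1/3)^2 - 6*(1/3) = -1.0


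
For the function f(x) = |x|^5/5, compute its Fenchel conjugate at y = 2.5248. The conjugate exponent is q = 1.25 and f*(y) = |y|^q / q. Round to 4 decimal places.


The conjugate exponent q satisfies 1/p + 1/q = 1.
p = 5, so q = 5/(5 - 1) = 1.25
|y|^q = 2.5248^1.25 = 3.1826
f*(2.5248) = 3.1826 / 1.25 = 2.5461


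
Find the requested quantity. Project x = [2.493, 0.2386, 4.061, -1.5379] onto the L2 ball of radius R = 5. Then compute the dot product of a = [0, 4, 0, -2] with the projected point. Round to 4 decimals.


Step 1: Compute ||x|| (intermediates to 6 decimals).
||x|| = sqrt(2.493^2 + 0.2386^2 + 4.061^2 + (-1.5379)^2) = 5.012867
Step 2: Project.
Since ||x|| > R, scale = R/||x|| = 5/5.012867 = 0.997433, proj(x) = scale * x
proj(x) = [2.4866, 0.237988, 4.050575, -1.533952]
Step 3: Dot product.
a^T * proj(x) = 0*2.4866 + 4*0.237988 + 0*4.050575 - 2*(-1.533952) = 4.0199


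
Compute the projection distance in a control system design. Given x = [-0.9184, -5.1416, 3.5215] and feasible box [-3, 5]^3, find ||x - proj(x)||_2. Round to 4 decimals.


Project each component onto [-3, 5].
clip(-0.9184) = -0.9184, clip(-5.1416) = -3.0, clip(3.5215) = 3.5215
Projection = [-0.9184, -3.0, 3.5215]
Squared diffs: [0.0, 4.5865, 0.0]
Distance = sqrt(4.5865) = 2.1416


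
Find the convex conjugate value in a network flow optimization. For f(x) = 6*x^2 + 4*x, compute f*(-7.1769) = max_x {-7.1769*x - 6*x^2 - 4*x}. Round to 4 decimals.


f*(y) = sup_x {y*x - a*x^2 - b*x} = sup_x {(y-b)*x - a*x^2}
FOC: (y - b) - 2a*x = 0 => x* = (y - b)/(2a)
x* = (-7.1769 - 4)/(2*6) = -0.9314
f*(-7.1769) = (y-b)^2/(4a) = (-7.1769 - 4)^2/(4*6)
= 124.9231/24 = 5.2051


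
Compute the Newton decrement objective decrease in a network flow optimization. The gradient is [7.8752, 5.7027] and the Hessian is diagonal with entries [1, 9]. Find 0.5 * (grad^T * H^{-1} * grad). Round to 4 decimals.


Step 1: H is diagonal, so H^(-1) * g = [7.8752, 0.6336].
Step 2: g^T H^(-1) g = sum_i g_i^2 / H_ii
  = (7.8752)^2/1 + (5.7027)^2/9
  = 62.0188 + 3.6134 = 65.6322
Step 3: Objective decrease = 0.5 * g^T H^(-1) g = 32.8161


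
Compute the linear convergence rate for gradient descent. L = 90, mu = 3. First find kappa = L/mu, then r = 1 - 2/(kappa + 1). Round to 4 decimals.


Step 1: Compute the condition number.
kappa = L/mu = 90/3 = 30.0
Step 2: Compute the convergence rate.
r = 1 - 2/(kappa + 1) = 1 - 2*mu/(L + mu) = (L - mu)/(L + mu) = 87/93 = 0.9355


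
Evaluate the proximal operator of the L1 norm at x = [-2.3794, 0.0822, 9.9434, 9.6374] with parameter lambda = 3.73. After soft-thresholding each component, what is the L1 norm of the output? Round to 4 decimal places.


Soft-thresholding with lambda = 3.73:
prox(-2.3794) = sign(-2.3794)*max(|-2.3794| - 3.73, 0) = 0.0
prox(0.0822) = sign(0.0822)*max(|0.0822| - 3.73, 0) = 0.0
prox(9.9434) = sign(9.9434)*max(|9.9434| - 3.73, 0) = 6.2134
prox(9.6374) = sign(9.6374)*max(|9.6374| - 3.73, 0) = 5.9074
prox(x) = [0.0, 0.0, 6.2134, 5.9074]
||prox(x)||_1 = 0.0 + 0.0 + 6.2134 + 5.9074 = 12.1208


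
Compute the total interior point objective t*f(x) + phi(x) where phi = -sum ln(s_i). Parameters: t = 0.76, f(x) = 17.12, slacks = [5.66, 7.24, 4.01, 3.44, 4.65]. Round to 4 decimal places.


Step 1: Compute log-barrier.
ln values: [1.7334, 1.9796, 1.3888, 1.2355, 1.5369]
phi = -(1.7334 + 1.9796 + 1.3888 + 1.2355 + 1.5369) = -7.8742
Step 2: Compute augmented objective.
t*f(x) = 0.76*17.12 = 13.0112
Total = 13.0112 - 7.8742 = 5.137


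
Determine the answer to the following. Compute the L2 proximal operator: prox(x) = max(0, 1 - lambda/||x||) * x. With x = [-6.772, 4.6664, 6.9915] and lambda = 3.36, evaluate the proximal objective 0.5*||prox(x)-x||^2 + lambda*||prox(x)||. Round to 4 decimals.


Step 1: Compute ||x||.
||x|| = 10.7943
Step 2: Compute scaling factor.
scale = max(0, 1 - 3.36/10.7943) = 0.6887
Step 3: prox(x) = [-4.664, 3.2139, 4.8152]
||prox(x)|| = 7.4343
Step 4: Proximal objective.
0.5*||prox-x||^2 = 5.6448
lambda*||prox|| = 24.9792
Total = 30.624


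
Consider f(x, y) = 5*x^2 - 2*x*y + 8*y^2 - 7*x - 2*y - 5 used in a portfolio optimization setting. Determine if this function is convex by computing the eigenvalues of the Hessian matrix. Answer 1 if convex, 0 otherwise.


The Hessian of f(x,y) = 5*x^2 - 2*x*y + 8*y^2 - 7*x - 2*y - 5 is:
H = [[10, -2], [-2, 16]]
Trace = 10 + 16 = 26
Determinant = 10*16 - (-2)^2 = 156
Discriminant = (26)^2 - 4*156 = 52.0
Eigenvalues: lambda_1 = 9.3944, lambda_2 = 16.6056
The function is convex.

1


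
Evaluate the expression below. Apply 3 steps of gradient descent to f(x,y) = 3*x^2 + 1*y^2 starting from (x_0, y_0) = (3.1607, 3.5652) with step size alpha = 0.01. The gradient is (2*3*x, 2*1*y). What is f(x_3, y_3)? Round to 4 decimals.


Gradient descent on f(x,y) = 3*x^2 + 1*y^2.
Starting point: (3.1607, 3.5652), alpha = 0.01
Step 1: grad_x = 2*3*3.1607 = 18.9642, grad_y = 2*1*3.5652 = 7.1304
  x_1 = 3.1607 - 0.01*18.9642 = 2.9711
  y_1 = 3.5652 - 0.01*7.1304 = 3.4939
Step 2: grad_x = 2*3*2.9711 = 17.8263, grad_y = 2*1*3.4939 = 6.9878
  x_2 = 2.9711 - 0.01*17.8263 = 2.7928
  y_2 = 3.4939 - 0.01*6.9878 = 3.424
Step 3: grad_x = 2*3*2.7928 = 16.7568, grad_y = 2*1*3.424 = 6.848
  x_3 = 2.7928 - 0.01*16.7568 = 2.6252
  y_3 = 3.424 - 0.01*6.848 = 3.3555
f(2.6252, 3.3555) = 3*2.6252^2 + 1*3.3555^2 = 31.9351


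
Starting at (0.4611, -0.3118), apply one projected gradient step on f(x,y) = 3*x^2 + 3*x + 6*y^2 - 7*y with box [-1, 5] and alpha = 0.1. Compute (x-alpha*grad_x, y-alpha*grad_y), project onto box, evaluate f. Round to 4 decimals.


Step 1: Compute gradient at (0.4611, -0.3118).
grad_x = 2*3*0.4611 + 3 = 5.7666
grad_y = 2*6*-0.3118 - 7 = -10.7416
Step 2: Gradient step.
x_raw = 0.4611 - 0.1*5.7666 = -0.1156
y_raw = -0.3118 - 0.1*-10.7416 = 0.7624
Step 3: Project onto [-1, 5].
x_proj = clip(-0.1156) = -0.1156
y_proj = clip(0.7624) = 0.7624
Step 4: Evaluate f.
f(-0.1156, 0.7624) = -2.156


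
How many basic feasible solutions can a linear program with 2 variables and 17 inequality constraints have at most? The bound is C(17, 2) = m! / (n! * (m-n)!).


Each vertex corresponds to some choice of n active constraints out of m, so the number of vertices is at most C(m, n) = m! / (n!(m-n)!).
m = 17, n = 2
Numerator: 17 * 16
Denominator: 2! = 2
C(17, 2) = 136


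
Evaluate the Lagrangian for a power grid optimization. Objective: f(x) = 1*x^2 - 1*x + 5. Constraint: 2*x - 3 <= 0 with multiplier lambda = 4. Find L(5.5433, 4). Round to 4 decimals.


Step 1: Evaluate f(x).
f(5.5433) = 1*5.5433^2 - 1*5.5433 + 5 = 30.1849
Step 2: Evaluate g(x).
g(5.5433) = 2*5.5433 - 3 = 8.0866
Step 3: Compute Lagrangian.
L = 30.1849 + 4*8.0866 = 62.5313


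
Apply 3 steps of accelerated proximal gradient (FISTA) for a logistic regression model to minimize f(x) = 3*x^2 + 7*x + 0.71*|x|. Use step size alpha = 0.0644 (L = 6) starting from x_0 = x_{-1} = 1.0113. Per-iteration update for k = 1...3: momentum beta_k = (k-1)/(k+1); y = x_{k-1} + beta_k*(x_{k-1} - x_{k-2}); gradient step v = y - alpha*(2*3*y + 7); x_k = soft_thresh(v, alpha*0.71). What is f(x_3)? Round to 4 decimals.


FISTA on f(x) = 3*x^2 + 7*x + 0.71*|x|
L = 6, alpha = 0.0644
Iteration 1: beta = 0.0, y = 1.0113 + 0.0*(1.0113 - 1.0113) = 1.0113
  grad(y) = 13.0678, v = y - alpha*grad = 0.1697
  prox(v) = soft_thresh(0.1697, 0.0457) = 0.124
Iteration 2: beta = 0.3333, y = 0.124 + 0.3333*(0.124 - 1.0113) = -0.1718
  grad(y) = 5.9695, v = y - alpha*grad = -0.5562
  prox(v) = soft_thresh(-0.5562, 0.0457) = -0.5105
Iteration 3: beta = 0.5, y = -0.5105 + 0.5*(-0.5105 - 0.124) = -0.8277
  grad(y) = 2.0338, v = y - alpha*grad = -0.9587
  prox(v) = soft_thresh(-0.9587, 0.0457) = -0.913
f(x_3) = 3*(-0.913)^2 + 7*(-0.913) + 0.71*|-0.913| = -3.242


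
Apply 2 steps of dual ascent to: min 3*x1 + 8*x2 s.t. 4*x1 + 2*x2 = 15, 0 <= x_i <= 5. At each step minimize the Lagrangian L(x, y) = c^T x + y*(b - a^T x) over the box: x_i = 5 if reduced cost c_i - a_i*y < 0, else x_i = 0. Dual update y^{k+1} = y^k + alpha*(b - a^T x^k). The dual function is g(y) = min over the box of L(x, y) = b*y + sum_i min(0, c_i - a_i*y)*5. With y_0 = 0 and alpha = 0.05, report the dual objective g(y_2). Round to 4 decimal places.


Dual ascent for LP: min 3*x1 + 8*x2, 4*x1 + 2*x2 = 15, 0 <= x_i <= 5
Step 1: y^k = 0.0, reduced costs: (3.0, 8.0)
  x^k = (0.0, 0.0), subgradient = b - a^T x = 15.0
  y^{k+1} = 0.0 + 0.05*15.0 = 0.75
Step 2: y^k = 0.75, reduced costs: (0.0, 6.5)
  x^k = (0.0, 0.0), subgradient = b - a^T x = 15.0
  y^{k+1} = 0.75 + 0.05*15.0 = 1.5
Dual objective at y_2 = 1.5: reduced costs (-3.0, 5.0), box minimizer x = (5.0, 0.0)
g(y_2) = b*y + (c1 - a1*y)*x1 + (c2 - a2*y)*x2 = 15*1.5 + (-3.0)*5.0 + 5.0*0.0 = 22.5 - 15.0 + 0.0 = 7.5


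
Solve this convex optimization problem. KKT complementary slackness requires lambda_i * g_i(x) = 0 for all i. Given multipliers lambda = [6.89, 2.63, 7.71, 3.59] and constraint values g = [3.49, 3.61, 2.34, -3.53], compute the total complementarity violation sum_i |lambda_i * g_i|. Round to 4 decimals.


KKT complementary slackness check:
lambda_1 * g_1 = 6.89 * 3.49 = 24.0461
lambda_2 * g_2 = 2.63 * 3.61 = 9.4943
lambda_3 * g_3 = 7.71 * 2.34 = 18.0414
lambda_4 * g_4 = 3.59 * -3.53 = -12.6727
Total violation = 24.0461 + 9.4943 + 18.0414 + 12.6727 = 64.2545


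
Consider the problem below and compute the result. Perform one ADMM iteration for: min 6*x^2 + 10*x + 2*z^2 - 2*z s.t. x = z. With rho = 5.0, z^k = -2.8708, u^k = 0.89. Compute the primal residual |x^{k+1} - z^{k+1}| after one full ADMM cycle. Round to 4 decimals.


ADMM iteration with rho = 5.0, z^k = -2.8708, u^k = 0.89
Step 1: x-update.
Minimize 6*x^2 + 10*x + (5.0/2)*(x + 2.8708 + 0.89)^2
FOC: (2*6 + 5.0)*x = -10 + 5.0*(-2.8708 - 0.89)
x^{k+1} = -1.6944
Step 2: z-update.
Minimize 2*z^2 - 2*z + (5.0/2)*(-1.6944 - z + 0.89)^2
FOC: (2*2 + 5.0)*z = 2 + 5.0*(-1.6944 + 0.89)
z^{k+1} = -0.2246
Step 3: u-update.
u^{k+1} = 0.89 - 1.6944 + 0.2246 = -0.5797
Step 4: Primal residual = |-1.6944 + 0.2246| = 1.4697


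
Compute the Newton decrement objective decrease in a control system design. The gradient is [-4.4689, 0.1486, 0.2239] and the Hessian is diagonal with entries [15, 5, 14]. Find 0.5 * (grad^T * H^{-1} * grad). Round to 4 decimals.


Step 1: H is diagonal, so H^(-1) * g = [-0.2979, 0.0297, 0.016].
Step 2: g^T H^(-1) g = sum_i g_i^2 / H_ii
  = (-4.4689)^2/15 + (0.1486)^2/5 + (0.2239)^2/14
  = 1.3314 + 0.0044 + 0.0036 = 1.3394
Step 3: Objective decrease = 0.5 * g^T H^(-1) g = 0.6697


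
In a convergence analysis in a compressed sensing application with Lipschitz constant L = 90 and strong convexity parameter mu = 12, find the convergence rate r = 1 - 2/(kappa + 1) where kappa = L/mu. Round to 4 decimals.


Step 1: Compute the condition number.
kappa = L/mu = 90/12 = 7.5
Step 2: Compute the convergence rate.
r = 1 - 2/(kappa + 1) = 1 - 2*mu/(L + mu) = (L - mu)/(L + mu) = 78/102 = 0.7647


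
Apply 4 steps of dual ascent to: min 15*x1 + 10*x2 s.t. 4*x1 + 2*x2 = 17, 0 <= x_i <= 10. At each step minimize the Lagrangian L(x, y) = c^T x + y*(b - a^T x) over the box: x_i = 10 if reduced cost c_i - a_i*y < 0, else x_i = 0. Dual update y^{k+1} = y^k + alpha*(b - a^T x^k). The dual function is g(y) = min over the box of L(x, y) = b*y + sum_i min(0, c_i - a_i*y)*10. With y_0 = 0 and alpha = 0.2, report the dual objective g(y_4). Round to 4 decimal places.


Dual ascent for LP: min 15*x1 + 10*x2, 4*x1 + 2*x2 = 17, 0 <= x_i <= 10
Step 1: y^k = 0.0, reduced costs: (15.0, 10.0)
  x^k = (0.0, 0.0), subgradient = b - a^T x = 17.0
  y^{k+1} = 0.0 + 0.2*17.0 = 3.4
Step 2: y^k = 3.4, reduced costs: (1.4, 3.2)
  x^k = (0.0, 0.0), subgradient = b - a^T x = 17.0
  y^{k+1} = 3.4 + 0.2*17.0 = 6.8
Step 3: y^k = 6.8, reduced costs: (-12.2, -3.6)
  x^k = (10.0, 10.0), subgradient = b - a^T x = -43.0
  y^{k+1} = 6.8 + 0.2*-43.0 = -1.8
Step 4: y^k = -1.8, reduced costs: (22.2, 13.6)
  x^k = (0.0, 0.0), subgradient = b - a^T x = 17.0
  y^{k+1} = -1.8 + 0.2*17.0 = 1.6
Dual objective at y_4 = 1.6: reduced costs (8.6, 6.8), box minimizer x = (0.0, 0.0)
g(y_4) = b*y + (c1 - a1*y)*x1 + (c2 - a2*y)*x2 = 17*1.6 + 8.6*0.0 + 6.8*0.0 = 27.2 + 0.0 + 0.0 = 27.2


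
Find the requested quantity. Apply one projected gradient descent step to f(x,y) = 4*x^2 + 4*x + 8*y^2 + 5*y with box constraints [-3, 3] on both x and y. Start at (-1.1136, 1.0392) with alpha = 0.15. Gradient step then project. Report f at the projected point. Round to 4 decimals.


Step 1: Compute gradient at (-1.1136, 1.0392).
grad_x = 2*4*-1.1136 + 4 = -4.9088
grad_y = 2*8*1.0392 + 5 = 21.6272
Step 2: Gradient step.
x_raw = -1.1136 - 0.15*-4.9088 = -0.3773
y_raw = 1.0392 - 0.15*21.6272 = -2.2049
Step 3: Project onto [-3, 3].
x_proj = clip(-0.3773) = -0.3773
y_proj = clip(-2.2049) = -2.2049
Step 4: Evaluate f.
f(-0.3773, -2.2049) = 26.9278


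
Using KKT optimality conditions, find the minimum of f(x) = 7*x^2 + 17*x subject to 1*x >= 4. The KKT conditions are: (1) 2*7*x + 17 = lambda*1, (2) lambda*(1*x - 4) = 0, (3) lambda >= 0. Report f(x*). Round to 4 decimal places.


Step 1: Try lambda = 0 (constraint inactive).
x_unc = -17/(2*7) = -1.2143
Check: 1*-1.2143 = -1.2143 < 4 -- violated!
Step 2: Constraint must be active: 1*x = 4
x* = 4/1 = 4.0
lambda = (2*7*4.0 + 17)/1 = 73.0
Step 3: Compute optimal value.
f(x*) = 7*4.0^2 + 17*4.0 = 180.0


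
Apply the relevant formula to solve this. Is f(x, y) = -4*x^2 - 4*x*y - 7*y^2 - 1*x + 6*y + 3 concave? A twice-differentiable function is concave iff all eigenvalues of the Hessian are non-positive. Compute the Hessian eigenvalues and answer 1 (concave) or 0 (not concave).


The Hessian of f(x,y) = -4*x^2 - 4*x*y - 7*y^2 - 1*x + 6*y + 3 is:
H = [[-8, -4], [-4, -14]]
Trace = -8 - 14 = -22
Determinant = -8*-14 - (-4)^2 = 96
Discriminant = (-22)^2 - 4*96 = 100.0
Eigenvalues: lambda_1 = -16.0, lambda_2 = -6.0
The function is concave.

1


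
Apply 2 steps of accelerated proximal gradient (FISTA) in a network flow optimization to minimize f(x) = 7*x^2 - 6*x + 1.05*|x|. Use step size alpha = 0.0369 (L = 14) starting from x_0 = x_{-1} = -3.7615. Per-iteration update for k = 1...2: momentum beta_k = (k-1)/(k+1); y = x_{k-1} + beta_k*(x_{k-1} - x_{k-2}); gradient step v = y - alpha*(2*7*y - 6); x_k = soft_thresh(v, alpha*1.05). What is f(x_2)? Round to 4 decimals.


FISTA on f(x) = 7*x^2 - 6*x + 1.05*|x|
L = 14, alpha = 0.0369
Iteration 1: beta = 0.0, y = -3.7615 + 0.0*(-3.7615 + 3.7615) = -3.7615
  grad(y) = -58.661, v = y - alpha*grad = -1.5969
  prox(v) = soft_thresh(-1.5969, 0.0387) = -1.5582
Iteration 2: beta = 0.3333, y = -1.5582 + 0.3333*(-1.5582 + 3.7615) = -0.8237
  grad(y) = -17.5321, v = y - alpha*grad = -0.1768
  prox(v) = soft_thresh(-0.1768, 0.0387) = -0.138
f(x_2) = 7*(-0.138)^2 - 6*(-0.138) + 1.05*|-0.138| = 1.1066


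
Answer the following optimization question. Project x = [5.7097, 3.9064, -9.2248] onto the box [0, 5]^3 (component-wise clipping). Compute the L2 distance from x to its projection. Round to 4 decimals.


Project each component onto [0, 5].
clip(5.7097) = 5.0, clip(3.9064) = 3.9064, clip(-9.2248) = 0.0
Projection = [5.0, 3.9064, 0.0]
Squared diffs: [0.5037, 0.0, 85.0969]
Distance = sqrt(85.6006) = 9.2521


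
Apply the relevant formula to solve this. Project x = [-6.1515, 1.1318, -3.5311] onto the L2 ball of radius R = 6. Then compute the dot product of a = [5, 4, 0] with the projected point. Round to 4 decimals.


Step 1: Compute ||x|| (intermediates to 6 decimals).
||x|| = sqrt((-6.1515)^2 + 1.1318^2 + (-3.5311)^2) = 7.182659
Step 2: Project.
Since ||x|| > R, scale = R/||x|| = 6/7.182659 = 0.835345, proj(x) = scale * x
proj(x) = [-5.138625, 0.945443, -2.949687]
Step 3: Dot product.
a^T * proj(x) = 5*(-5.138625) + 4*0.945443 + 0*(-2.949687) = -21.9114


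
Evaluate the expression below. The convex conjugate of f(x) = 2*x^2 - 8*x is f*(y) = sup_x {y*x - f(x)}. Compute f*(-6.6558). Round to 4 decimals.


f*(y) = sup_x {y*x - a*x^2 - b*x} = sup_x {(y-b)*x - a*x^2}
FOC: (y - b) - 2a*x = 0 => x* = (y - b)/(2a)
x* = (-6.6558 + 8)/(2*2) = 0.3361
f*(-6.6558) = (y-b)^2/(4a) = (-6.6558 + 8)^2/(4*2)
= 1.8069/8 = 0.2259


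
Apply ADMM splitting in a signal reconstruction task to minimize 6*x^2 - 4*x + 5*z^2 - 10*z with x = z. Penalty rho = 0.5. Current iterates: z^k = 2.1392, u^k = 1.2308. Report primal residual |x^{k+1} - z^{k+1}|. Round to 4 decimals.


ADMM iteration with rho = 0.5, z^k = 2.1392, u^k = 1.2308
Step 1: x-update.
Minimize 6*x^2 - 4*x + (0.5/2)*(x - 2.1392 + 1.2308)^2
FOC: (2*6 + 0.5)*x = 4 + 0.5*(2.1392 - 1.2308)
x^{k+1} = 0.3563
Step 2: z-update.
Minimize 5*z^2 - 10*z + (0.5/2)*(0.3563 - z + 1.2308)^2
FOC: (2*5 + 0.5)*z = 10 + 0.5*(0.3563 + 1.2308)
z^{k+1} = 1.028
Step 3: u-update.
u^{k+1} = 1.2308 + 0.3563 - 1.028 = 0.5592
Step 4: Primal residual = |0.3563 - 1.028| = 0.6716


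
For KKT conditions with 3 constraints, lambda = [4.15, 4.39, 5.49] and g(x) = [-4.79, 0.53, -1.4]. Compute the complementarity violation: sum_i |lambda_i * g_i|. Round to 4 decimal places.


KKT complementary slackness check:
lambda_1 * g_1 = 4.15 * -4.79 = -19.8785
lambda_2 * g_2 = 4.39 * 0.53 = 2.3267
lambda_3 * g_3 = 5.49 * -1.4 = -7.686
Total violation = 19.8785 + 2.3267 + 7.686 = 29.8912


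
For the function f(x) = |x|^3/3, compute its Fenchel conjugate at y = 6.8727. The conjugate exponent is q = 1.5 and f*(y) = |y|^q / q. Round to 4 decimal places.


The conjugate exponent q satisfies 1/p + 1/q = 1.
p = 3, so q = 3/(3 - 1) = 1.5
|y|^q = 6.8727^1.5 = 18.0174
f*(6.8727) = 18.0174 / 1.5 = 12.0116


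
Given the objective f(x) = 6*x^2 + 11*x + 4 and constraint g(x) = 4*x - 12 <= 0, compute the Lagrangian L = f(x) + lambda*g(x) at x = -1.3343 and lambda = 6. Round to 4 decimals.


Step 1: Evaluate f(x).
f(-1.3343) = 6*(-1.3343)^2 + 11*(-1.3343) + 4 = 0.0048
Step 2: Evaluate g(x).
g(-1.3343) = 4*-1.3343 - 12 = -17.3372
Step 3: Compute Lagrangian.
L = 0.0048 + 6*-17.3372 = -104.0184


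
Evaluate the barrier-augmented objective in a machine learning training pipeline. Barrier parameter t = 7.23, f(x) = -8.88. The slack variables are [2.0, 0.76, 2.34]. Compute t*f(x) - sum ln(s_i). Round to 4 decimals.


Step 1: Compute log-barrier.
ln values: [0.6931, -0.2744, 0.8502]
phi = -(0.6931 - 0.2744 + 0.8502) = -1.2689
Step 2: Compute augmented objective.
t*f(x) = 7.23*-8.88 = -64.2024
Total = -64.2024 - 1.2689 = -65.4713


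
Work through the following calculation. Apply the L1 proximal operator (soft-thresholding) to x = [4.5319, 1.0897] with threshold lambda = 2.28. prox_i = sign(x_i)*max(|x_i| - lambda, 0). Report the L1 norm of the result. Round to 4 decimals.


Soft-thresholding with lambda = 2.28:
prox(4.5319) = sign(4.5319)*max(|4.5319| - 2.28, 0) = 2.2519
prox(1.0897) = sign(1.0897)*max(|1.0897| - 2.28, 0) = 0.0
prox(x) = [2.2519, 0.0]
||prox(x)||_1 = 2.2519 + 0.0 = 2.2519


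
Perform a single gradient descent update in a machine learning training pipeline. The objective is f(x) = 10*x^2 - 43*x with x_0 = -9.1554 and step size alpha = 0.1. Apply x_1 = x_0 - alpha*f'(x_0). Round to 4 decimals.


We compute the gradient at x_0 and apply the update.
f'(x) = 20*x - 43
f'(-9.1554) = 20*-9.1554 - 43 = -226.108
x_1 = -9.1554 - 0.1*-226.108 = 13.4554


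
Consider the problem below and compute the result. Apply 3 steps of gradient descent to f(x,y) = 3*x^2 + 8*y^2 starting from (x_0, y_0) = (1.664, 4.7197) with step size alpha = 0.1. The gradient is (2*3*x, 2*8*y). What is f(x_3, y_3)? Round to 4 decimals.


Gradient descent on f(x,y) = 3*x^2 + 8*y^2.
Starting point: (1.664, 4.7197), alpha = 0.1
Step 1: grad_x = 2*3*1.664 = 9.984, grad_y = 2*8*4.7197 = 75.5152
  x_1 = 1.664 - 0.1*9.984 = 0.6656
  y_1 = 4.7197 - 0.1*75.5152 = -2.8318
Step 2: grad_x = 2*3*0.6656 = 3.9936, grad_y = 2*8*-2.8318 = -45.3091
  x_2 = 0.6656 - 0.1*3.9936 = 0.2662
  y_2 = -2.8318 - 0.1*-45.3091 = 1.6991
Step 3: grad_x = 2*3*0.2662 = 1.5974, grad_y = 2*8*1.6991 = 27.1855
  x_3 = 0.2662 - 0.1*1.5974 = 0.1065
  y_3 = 1.6991 - 0.1*27.1855 = -1.0195
f(0.1065, -1.0195) = 3*0.1065^2 + 8*(-1.0195)^2 = 8.3483


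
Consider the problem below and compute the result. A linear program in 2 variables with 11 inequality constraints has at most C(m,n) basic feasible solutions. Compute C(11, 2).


Each vertex corresponds to some choice of n active constraints out of m, so the number of vertices is at most C(m, n) = m! / (n!(m-n)!).
m = 11, n = 2
Numerator: 11 * 10
Denominator: 2! = 2
C(11, 2) = 55


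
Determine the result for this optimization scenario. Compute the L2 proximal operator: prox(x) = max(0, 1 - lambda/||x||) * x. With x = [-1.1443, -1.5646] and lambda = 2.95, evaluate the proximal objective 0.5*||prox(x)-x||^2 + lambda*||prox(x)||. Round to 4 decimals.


Step 1: Compute ||x||.
||x|| = 1.9384
Step 2: Compute scaling factor.
scale = max(0, 1 - 2.95/1.9384) = 0.0
Step 3: prox(x) = [-0.0, -0.0]
||prox(x)|| = 0.0
Step 4: Proximal objective.
0.5*||prox-x||^2 = 1.8787
lambda*||prox|| = 0.0
Total = 1.8787


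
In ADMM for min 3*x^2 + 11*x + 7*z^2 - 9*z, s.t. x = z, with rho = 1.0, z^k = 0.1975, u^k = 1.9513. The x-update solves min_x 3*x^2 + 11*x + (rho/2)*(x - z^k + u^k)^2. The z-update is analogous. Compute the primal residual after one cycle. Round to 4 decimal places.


ADMM iteration with rho = 1.0, z^k = 0.1975, u^k = 1.9513
Step 1: x-update.
Minimize 3*x^2 + 11*x + (1.0/2)*(x - 0.1975 + 1.9513)^2
FOC: (2*3 + 1.0)*x = -11 + 1.0*(0.1975 - 1.9513)
x^{k+1} = -1.822
Step 2: z-update.
Minimize 7*z^2 - 9*z + (1.0/2)*(-1.822 - z + 1.9513)^2
FOC: (2*7 + 1.0)*z = 9 + 1.0*(-1.822 + 1.9513)
z^{k+1} = 0.6086
Step 3: u-update.
u^{k+1} = 1.9513 - 1.822 - 0.6086 = -0.4793
Step 4: Primal residual = |-1.822 - 0.6086| = 2.4306


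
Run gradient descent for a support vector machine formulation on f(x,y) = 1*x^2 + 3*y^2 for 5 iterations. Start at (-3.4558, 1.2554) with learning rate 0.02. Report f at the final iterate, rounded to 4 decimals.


Gradient descent on f(x,y) = 1*x^2 + 3*y^2.
Starting point: (-3.4558, 1.2554), alpha = 0.02
Step 1: grad_x = 2*1*-3.4558 = -6.9116, grad_y = 2*3*1.2554 = 7.5324
  x_1 = -3.4558 - 0.02*-6.9116 = -3.3176
  y_1 = 1.2554 - 0.02*7.5324 = 1.1048
Step 2: grad_x = 2*1*-3.3176 = -6.6351, grad_y = 2*3*1.1048 = 6.6285
  x_2 = -3.3176 - 0.02*-6.6351 = -3.1849
  y_2 = 1.1048 - 0.02*6.6285 = 0.9722
Step 3: grad_x = 2*1*-3.1849 = -6.3697, grad_y = 2*3*0.9722 = 5.8331
  x_3 = -3.1849 - 0.02*-6.3697 = -3.0575
  y_3 = 0.9722 - 0.02*5.8331 = 0.8555
Step 4: grad_x = 2*1*-3.0575 = -6.1149, grad_y = 2*3*0.8555 = 5.1331
  x_4 = -3.0575 - 0.02*-6.1149 = -2.9352
  y_4 = 0.8555 - 0.02*5.1331 = 0.7529
Step 5: grad_x = 2*1*-2.9352 = -5.8703, grad_y = 2*3*0.7529 = 4.5171
  x_5 = -2.9352 - 0.02*-5.8703 = -2.8178
  y_5 = 0.7529 - 0.02*4.5171 = 0.6625
f(-2.8178, 0.6625) = 1*(-2.8178)^2 + 3*0.6625^2 = 9.2566


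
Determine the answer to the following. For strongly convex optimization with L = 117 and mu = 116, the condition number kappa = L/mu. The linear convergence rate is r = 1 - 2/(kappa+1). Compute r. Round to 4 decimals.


Step 1: Compute the condition number.
kappa = L/mu = 117/116 = 1.0086
Step 2: Compute the convergence rate.
r = 1 - 2/(kappa + 1) = 1 - 2*mu/(L + mu) = (L - mu)/(L + mu) = 1/233 = 0.0043


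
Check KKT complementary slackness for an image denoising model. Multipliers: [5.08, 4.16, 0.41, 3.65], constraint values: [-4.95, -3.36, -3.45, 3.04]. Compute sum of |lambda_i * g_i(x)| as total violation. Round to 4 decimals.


KKT complementary slackness check:
lambda_1 * g_1 = 5.08 * -4.95 = -25.146
lambda_2 * g_2 = 4.16 * -3.36 = -13.9776
lambda_3 * g_3 = 0.41 * -3.45 = -1.4145
lambda_4 * g_4 = 3.65 * 3.04 = 11.096
Total violation = 25.146 + 13.9776 + 1.4145 + 11.096 = 51.6341


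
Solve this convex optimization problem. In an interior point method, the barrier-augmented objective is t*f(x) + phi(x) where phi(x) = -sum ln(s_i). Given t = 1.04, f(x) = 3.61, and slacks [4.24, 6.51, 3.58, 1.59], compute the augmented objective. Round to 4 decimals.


Step 1: Compute log-barrier.
ln values: [1.4446, 1.8733, 1.2754, 0.4637]
phi = -(1.4446 + 1.8733 + 1.2754 + 0.4637) = -5.057
Step 2: Compute augmented objective.
t*f(x) = 1.04*3.61 = 3.7544
Total = 3.7544 - 5.057 = -1.3026


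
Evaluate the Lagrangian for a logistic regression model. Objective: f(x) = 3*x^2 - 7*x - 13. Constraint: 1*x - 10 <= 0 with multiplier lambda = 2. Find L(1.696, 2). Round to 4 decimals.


Step 1: Evaluate f(x).
f(1.696) = 3*1.696^2 - 7*1.696 - 13 = -16.2428
Step 2: Evaluate g(x).
g(1.696) = 1*1.696 - 10 = -8.304
Step 3: Compute Lagrangian.
L = -16.2428 + 2*-8.304 = -32.8508


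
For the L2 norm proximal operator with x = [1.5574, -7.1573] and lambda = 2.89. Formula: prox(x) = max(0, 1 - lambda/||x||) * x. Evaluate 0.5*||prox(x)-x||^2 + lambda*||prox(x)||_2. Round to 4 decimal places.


Step 1: Compute ||x||.
||x|| = 7.3248
Step 2: Compute scaling factor.
scale = max(0, 1 - 2.89/7.3248) = 0.6054
Step 3: prox(x) = [0.9429, -4.3334]
||prox(x)|| = 4.4348
Step 4: Proximal objective.
0.5*||prox-x||^2 = 4.1761
lambda*||prox|| = 12.8166
Total = 16.9926


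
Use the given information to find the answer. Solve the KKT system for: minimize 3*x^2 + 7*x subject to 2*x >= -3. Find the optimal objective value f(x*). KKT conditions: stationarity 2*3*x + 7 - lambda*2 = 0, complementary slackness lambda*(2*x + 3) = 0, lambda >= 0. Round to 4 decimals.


Step 1: Try lambda = 0 (constraint inactive).
Stationarity: 2*3*x + 7 = 0
x* = -7/(2*3) = -7/6 = -1.1667 (rounded; the exact value -7/6 is used below)
Check constraint: 2*-1.1667 = -2.3334 >= -3 -- satisfied.
Step 2: Compute optimal value.
f(x*) = 3*(-7/6)^2 + 7*(-7/6) = -4.0833
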